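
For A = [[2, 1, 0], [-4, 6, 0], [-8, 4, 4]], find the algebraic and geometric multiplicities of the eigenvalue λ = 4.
The characteristic polynomial is (x - 4)^3, so the factor x - 4 appears with exponent 3: the algebraic multiplicity is 3.

rank(A - 4I) = 1, so the eigenspace has dimension 3 - 1 = 2: the geometric multiplicity is 2.

Since 2 < 3, A is not diagonalizable.

algebraic multiplicity 3, geometric multiplicity 2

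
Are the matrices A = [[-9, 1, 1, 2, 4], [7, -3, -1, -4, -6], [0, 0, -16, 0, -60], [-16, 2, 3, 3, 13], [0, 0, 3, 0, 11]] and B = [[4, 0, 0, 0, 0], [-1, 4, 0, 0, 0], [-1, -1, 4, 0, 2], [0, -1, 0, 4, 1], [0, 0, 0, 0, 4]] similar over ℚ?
No.

trace(A) = -14 but trace(B) = 20. The trace is a similarity invariant, so A and B are not similar.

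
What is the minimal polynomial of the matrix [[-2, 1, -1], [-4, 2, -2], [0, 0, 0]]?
m_A(x) = x^2

The characteristic polynomial factors as x^3. The minimal polynomial is ∏(x - λ)^{k_λ} where k_λ is the size of the largest Jordan block at λ.

For λ = 0: rank(A) = 1, and the largest Jordan block has size 2 (the smallest k with rank(A^k) = rank(A^(k+1))).

So m_A(x) = x^2.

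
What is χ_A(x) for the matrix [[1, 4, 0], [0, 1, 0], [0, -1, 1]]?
xI - A = [[x - 1, -4, 0], [0, x - 1, 0], [0, 1, x - 1]].

Expanding det(xI - A) along the first row:
det(xI - A) = + (x - 1)·det([[x - 1, 0], [1, x - 1]]) - (-4)·det([[0, 0], [0, x - 1]]) + (0)·det([[0, x - 1], [0, 1]]).

Evaluating gives χ_A(x) = x^3 - 3x^2 + 3x - 1 = (x - 1)^3.

χ_A(x) = (x - 1)^3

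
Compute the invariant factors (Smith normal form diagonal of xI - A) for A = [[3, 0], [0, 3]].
The Jordan structure of A has elementary divisors (x - 3), (x - 3). Arranging the block sizes at each eigenvalue in decreasing order and taking row products gives the invariant factors.

Invariant factors (smallest first, each dividing the next): x - 3, x - 3.

Check: the last factor x - 3 is the minimal polynomial, and the product (x - 3)^2 is the characteristic polynomial.

x - 3, x - 3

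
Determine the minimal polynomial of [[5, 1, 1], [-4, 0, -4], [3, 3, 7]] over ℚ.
m_A(x) = (x - 4)^2

The characteristic polynomial factors as (x - 4)^3. The minimal polynomial is ∏(x - λ)^{k_λ} where k_λ is the size of the largest Jordan block at λ.

For λ = 4: rank(A - 4I) = 1, and the largest Jordan block has size 2 (the smallest k with rank((A - 4I)^k) = rank((A - 4I)^(k+1))).

So m_A(x) = (x - 4)^2.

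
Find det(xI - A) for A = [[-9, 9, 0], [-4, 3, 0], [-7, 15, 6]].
χ_A(x) = (x - 6)(x + 3)^2

xI - A = [[x + 9, -9, 0], [4, x - 3, 0], [7, -15, x - 6]].

Expanding det(xI - A) along the first row:
det(xI - A) = + (x + 9)·det([[x - 3, 0], [-15, x - 6]]) - (-9)·det([[4, 0], [7, x - 6]]) + (0)·det([[4, x - 3], [7, -15]]).

Evaluating gives χ_A(x) = x^3 - 27x - 54 = (x - 6)(x + 3)^2.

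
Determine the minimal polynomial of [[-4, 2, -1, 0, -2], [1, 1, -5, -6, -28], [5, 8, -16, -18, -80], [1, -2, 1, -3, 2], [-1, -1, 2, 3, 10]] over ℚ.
m_A(x) = x(x + 3)^2

The characteristic polynomial factors as x(x + 3)^4. The minimal polynomial is ∏(x - λ)^{k_λ} where k_λ is the size of the largest Jordan block at λ.

For λ = -3: rank(A + 3I) = 2, and the largest Jordan block has size 2 (the smallest k with rank((A + 3I)^k) = rank((A + 3I)^(k+1))).
For λ = 0: rank(A) = 4, and the largest Jordan block has size 1 (the smallest k with rank(A^k) = rank(A^(k+1))).

So m_A(x) = x(x + 3)^2.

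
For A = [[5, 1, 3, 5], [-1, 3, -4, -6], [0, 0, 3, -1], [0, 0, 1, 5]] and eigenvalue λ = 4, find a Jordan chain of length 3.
We seek v_1 ∈ ker((A - 4I)^3) \ ker((A - 4I)^2), then set v_{i+1} = (A - 4I) v_i.

One such chain is v_1 = [[-2, 3, 1, 0]]^T, v_2 = [[4, -5, -1, 1]]^T, v_3 = [[1, -1, 0, 0]]^T. Check: (A - 4I) v_3 = [[0, 0, 0, 0]]^T = 0.

v_1 = [[-2, 3, 1, 0]]^T, v_2 = [[4, -5, -1, 1]]^T, v_3 = [[1, -1, 0, 0]]^T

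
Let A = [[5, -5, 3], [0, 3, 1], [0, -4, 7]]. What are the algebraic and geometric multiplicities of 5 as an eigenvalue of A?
The characteristic polynomial is (x - 5)^3, so the factor x - 5 appears with exponent 3: the algebraic multiplicity is 3.

rank(A - 5I) = 2, so the eigenspace has dimension 3 - 2 = 1: the geometric multiplicity is 1.

Since 1 < 3, A is not diagonalizable.

algebraic multiplicity 3, geometric multiplicity 1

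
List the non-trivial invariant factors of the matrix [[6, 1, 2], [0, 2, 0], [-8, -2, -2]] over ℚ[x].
x - 2, (x - 2)^2

The Jordan structure of A has elementary divisors (x - 2)^2, (x - 2). Arranging the block sizes at each eigenvalue in decreasing order and taking row products gives the invariant factors.

Invariant factors (smallest first, each dividing the next): x - 2, (x - 2)^2.

Check: the last factor (x - 2)^2 is the minimal polynomial, and the product (x - 2)^3 is the characteristic polynomial.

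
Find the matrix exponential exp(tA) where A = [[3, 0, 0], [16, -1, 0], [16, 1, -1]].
A has Jordan form J = [[-1, 1, 0], [0, -1, 0], [0, 0, 3]] with A = PJP^{-1}, so e^{tA} = P e^{tJ} P^{-1}.

For a Jordan block J_k(λ), e^{tJ_k(λ)} = e^{λt} · (I + tN + t^2 N^2/2! + ... + t^{k-1} N^{k-1}/(k-1)!) where N is the nilpotent superdiagonal part.

Assembling the blocks and conjugating back gives the entries of e^{tA} as shown above.

e^{tA} = [[e^{3*t}, 0, 0], [(4*e^{4*t} - 4)*e^{-t}, e^{-t}, 0], [(-4*t + 5*e^{4*t} - 5)*e^{-t}, t*e^{-t}, e^{-t}]]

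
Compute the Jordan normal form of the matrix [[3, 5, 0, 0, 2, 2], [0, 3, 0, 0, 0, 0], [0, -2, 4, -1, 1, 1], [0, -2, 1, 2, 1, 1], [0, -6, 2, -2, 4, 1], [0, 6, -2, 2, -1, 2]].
J = [[3, 1, 0, 0, 0, 0], [0, 3, 0, 0, 0, 0], [0, 0, 3, 1, 0, 0], [0, 0, 0, 3, 0, 0], [0, 0, 0, 0, 3, 1], [0, 0, 0, 0, 0, 3]]

The characteristic polynomial is det(xI - A) = (x - 3)^6, so the eigenvalues are 3 (algebraic multiplicity 6).

For λ = 3: rank(A - 3I) = 3, rank((A - 3I)^2) = 0. The eigenspace has dimension 6 - 3 = 3, so there are 3 Jordan blocks; the rank sequence gives block sizes [2, 2, 2].

Assembling the blocks gives the Jordan form J above.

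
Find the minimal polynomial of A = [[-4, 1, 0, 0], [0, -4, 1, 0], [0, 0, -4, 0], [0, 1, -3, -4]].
The characteristic polynomial factors as (x + 4)^4. The minimal polynomial is ∏(x - λ)^{k_λ} where k_λ is the size of the largest Jordan block at λ.

For λ = -4: rank(A + 4I) = 2, and the largest Jordan block has size 3 (the smallest k with rank((A + 4I)^k) = rank((A + 4I)^(k+1))).

So m_A(x) = (x + 4)^3.

m_A(x) = (x + 4)^3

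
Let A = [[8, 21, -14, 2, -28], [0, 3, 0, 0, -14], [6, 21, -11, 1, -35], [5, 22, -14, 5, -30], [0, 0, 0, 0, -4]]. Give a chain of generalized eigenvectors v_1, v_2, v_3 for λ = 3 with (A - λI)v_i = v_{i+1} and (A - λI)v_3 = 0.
v_1 = [[-1, 1, 1, -1, 0]]^T, v_2 = [[0, 0, 0, 1, 0]]^T, v_3 = [[2, 0, 1, 2, 0]]^T

We seek v_1 ∈ ker((A - 3I)^3) \ ker((A - 3I)^2), then set v_{i+1} = (A - 3I) v_i.

One such chain is v_1 = [[-1, 1, 1, -1, 0]]^T, v_2 = [[0, 0, 0, 1, 0]]^T, v_3 = [[2, 0, 1, 2, 0]]^T. Check: (A - 3I) v_3 = [[0, 0, 0, 0, 0]]^T = 0.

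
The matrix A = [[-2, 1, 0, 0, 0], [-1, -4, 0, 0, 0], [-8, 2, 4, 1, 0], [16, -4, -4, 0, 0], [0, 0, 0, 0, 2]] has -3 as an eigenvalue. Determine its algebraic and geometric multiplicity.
algebraic multiplicity 2, geometric multiplicity 1

The characteristic polynomial is (x - 2)^3(x + 3)^2, so the factor x + 3 appears with exponent 2: the algebraic multiplicity is 2.

rank(A + 3I) = 4, so the eigenspace has dimension 5 - 4 = 1: the geometric multiplicity is 1.

Since 1 < 2, A is not diagonalizable.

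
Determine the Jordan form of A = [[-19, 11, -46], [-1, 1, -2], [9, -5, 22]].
The characteristic polynomial is det(xI - A) = x^2(x - 4), so the eigenvalues are 0 (algebraic multiplicity 2), 4 (algebraic multiplicity 1).

For λ = 0: rank(A) = 2, rank(A^2) = 1. The eigenspace has dimension 3 - 2 = 1, so there is 1 Jordan block; the rank sequence gives block sizes [2].

For λ = 4: algebraic multiplicity 1 gives one 1×1 block.

Assembling the blocks gives the Jordan form J above.

J = [[0, 1, 0], [0, 0, 0], [0, 0, 4]]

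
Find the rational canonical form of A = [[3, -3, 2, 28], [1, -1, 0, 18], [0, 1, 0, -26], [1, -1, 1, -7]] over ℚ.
R = [[0, 0, 0, 24], [1, 0, 0, 20], [0, 1, 0, -2], [0, 0, 1, -5]]

The invariant factors of A (the non-unit diagonal entries of the Smith normal form of xI - A over ℚ[x]) are (x - 2)(x + 2)^2(x + 3), each dividing the next. The characteristic polynomial is their product, (x - 2)(x + 2)^2(x + 3).

The rational canonical form is the block-diagonal matrix of companion matrices C(f_i):
R = [[0, 0, 0, 24], [1, 0, 0, 20], [0, 1, 0, -2], [0, 0, 1, -5]].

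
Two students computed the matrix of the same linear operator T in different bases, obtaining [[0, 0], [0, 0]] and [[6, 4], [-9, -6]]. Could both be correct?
No.

Both have characteristic polynomial x^2, but the minimal polynomial of A is x while the minimal polynomial of B is x^2. The minimal polynomial is a similarity invariant, so A and B are not similar.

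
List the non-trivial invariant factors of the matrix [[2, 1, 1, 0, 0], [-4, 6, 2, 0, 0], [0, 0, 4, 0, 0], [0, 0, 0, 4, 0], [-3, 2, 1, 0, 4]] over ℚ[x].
The Jordan structure of A has elementary divisors (x - 4)^3, (x - 4), (x - 4). Arranging the block sizes at each eigenvalue in decreasing order and taking row products gives the invariant factors.

Invariant factors (smallest first, each dividing the next): x - 4, x - 4, (x - 4)^3.

Check: the last factor (x - 4)^3 is the minimal polynomial, and the product (x - 4)^5 is the characteristic polynomial.

x - 4, x - 4, (x - 4)^3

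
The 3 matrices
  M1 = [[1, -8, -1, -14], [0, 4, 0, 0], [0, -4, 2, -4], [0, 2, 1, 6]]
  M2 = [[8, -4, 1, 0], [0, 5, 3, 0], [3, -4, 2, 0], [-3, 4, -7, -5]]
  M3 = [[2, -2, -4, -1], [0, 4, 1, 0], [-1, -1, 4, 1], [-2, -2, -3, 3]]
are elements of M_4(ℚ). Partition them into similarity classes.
Characteristic polynomials: χ_{M1} = (x - 4)^3(x - 1), χ_{M2} = (x - 5)^3(x + 5), χ_{M3} = (x - 4)^3(x - 1).

{M1}: invariant factors x - 4, (x - 4)^2(x - 1).

{M2}: invariant factors (x - 5)^3(x + 5).

{M3}: invariant factors (x - 4)^3(x - 1).

Matrices are similar if and only if their invariant-factor lists agree; the partition into similarity classes is {M1}, {M2}, {M3}.

3 classes: {M1}, {M2}, {M3}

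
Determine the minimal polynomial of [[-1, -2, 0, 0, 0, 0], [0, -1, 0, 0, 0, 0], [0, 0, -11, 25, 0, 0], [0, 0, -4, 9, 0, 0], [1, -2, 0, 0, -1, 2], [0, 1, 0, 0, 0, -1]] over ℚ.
m_A(x) = (x + 1)^2

The characteristic polynomial factors as (x + 1)^6. The minimal polynomial is ∏(x - λ)^{k_λ} where k_λ is the size of the largest Jordan block at λ.

For λ = -1: rank(A + I) = 3, and the largest Jordan block has size 2 (the smallest k with rank((A + I)^k) = rank((A + I)^(k+1))).

So m_A(x) = (x + 1)^2.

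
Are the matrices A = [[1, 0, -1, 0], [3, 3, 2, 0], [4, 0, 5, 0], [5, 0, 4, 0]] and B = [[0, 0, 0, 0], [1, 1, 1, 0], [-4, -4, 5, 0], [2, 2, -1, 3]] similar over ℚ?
Both have characteristic polynomial x(x - 3)^3, but the minimal polynomial of A is x(x - 3)^3 while the minimal polynomial of B is x(x - 3)^2. The minimal polynomial is a similarity invariant, so A and B are not similar.

No.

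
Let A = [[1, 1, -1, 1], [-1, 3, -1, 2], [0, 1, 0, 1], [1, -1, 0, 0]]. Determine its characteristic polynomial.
xI - A = [[x - 1, -1, 1, -1], [1, x - 3, 1, -2], [0, -1, x, -1], [-1, 1, 0, x]].

Expanding det(xI - A) along the first row:
det(xI - A) = + (x - 1)·det([[x - 3, 1, -2], [-1, x, -1], [1, 0, x]]) - (-1)·det([[1, 1, -2], [0, x, -1], [-1, 0, x]]) + (1)·det([[1, x - 3, -2], [0, -1, -1], [-1, 1, x]]) - (-1)·det([[1, x - 3, 1], [0, -1, x], [-1, 1, 0]]).

Evaluating gives χ_A(x) = x^4 - 4x^3 + 6x^2 - 4x + 1 = (x - 1)^4.

χ_A(x) = (x - 1)^4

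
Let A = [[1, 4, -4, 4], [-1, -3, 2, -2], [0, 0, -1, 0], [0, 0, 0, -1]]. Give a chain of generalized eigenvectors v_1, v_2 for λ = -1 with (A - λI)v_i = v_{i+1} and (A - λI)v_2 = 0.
We seek v_1 ∈ ker((A + I)^2) \ ker(A + I), then set v_{i+1} = (A + I) v_i.

One such chain is v_1 = [[-1, 1, 0, 0]]^T, v_2 = [[2, -1, 0, 0]]^T. Check: (A + I) v_2 = [[0, 0, 0, 0]]^T = 0.

v_1 = [[-1, 1, 0, 0]]^T, v_2 = [[2, -1, 0, 0]]^T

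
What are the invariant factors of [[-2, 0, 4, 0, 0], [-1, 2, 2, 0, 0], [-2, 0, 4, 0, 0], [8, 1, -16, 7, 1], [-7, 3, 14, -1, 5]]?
The Jordan structure of A has elementary divisors x, (x - 2)^2, (x - 6)^2. Arranging the block sizes at each eigenvalue in decreasing order and taking row products gives the invariant factors.

Invariant factors (smallest first, each dividing the next): x(x - 6)^2(x - 2)^2.

Check: the last factor x(x - 6)^2(x - 2)^2 is the minimal polynomial, and the product x(x - 6)^2(x - 2)^2 is the characteristic polynomial.

x(x - 6)^2(x - 2)^2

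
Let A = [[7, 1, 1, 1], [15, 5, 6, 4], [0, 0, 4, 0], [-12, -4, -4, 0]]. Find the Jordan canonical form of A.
J = [[4, 1, 0, 0], [0, 4, 1, 0], [0, 0, 4, 0], [0, 0, 0, 4]]

The characteristic polynomial is det(xI - A) = (x - 4)^4, so the eigenvalues are 4 (algebraic multiplicity 4).

For λ = 4: rank(A - 4I) = 2, rank((A - 4I)^2) = 1, rank((A - 4I)^3) = 0. The eigenspace has dimension 4 - 2 = 2, so there are 2 Jordan blocks; the rank sequence gives block sizes [3, 1].

Assembling the blocks gives the Jordan form J above.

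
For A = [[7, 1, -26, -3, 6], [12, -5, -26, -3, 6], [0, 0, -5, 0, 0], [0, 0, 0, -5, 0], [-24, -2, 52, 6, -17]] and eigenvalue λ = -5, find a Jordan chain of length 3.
We seek v_1 ∈ ker((A + 5I)^3) \ ker((A + 5I)^2), then set v_{i+1} = (A + 5I) v_i.

One such chain is v_1 = [[2, 0, 1, 1, 1]]^T, v_2 = [[1, 1, 0, 0, -2]]^T, v_3 = [[1, 0, 0, 0, -2]]^T. Check: (A + 5I) v_3 = [[0, 0, 0, 0, 0]]^T = 0.

v_1 = [[2, 0, 1, 1, 1]]^T, v_2 = [[1, 1, 0, 0, -2]]^T, v_3 = [[1, 0, 0, 0, -2]]^T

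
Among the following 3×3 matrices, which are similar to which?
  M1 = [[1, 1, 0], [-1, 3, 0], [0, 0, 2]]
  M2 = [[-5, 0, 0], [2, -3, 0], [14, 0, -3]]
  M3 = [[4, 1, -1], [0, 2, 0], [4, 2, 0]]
2 classes: {M1, M3}, {M2}

Characteristic polynomials: χ_{M1} = (x - 2)^3, χ_{M2} = (x + 3)^2(x + 5), χ_{M3} = (x - 2)^3.

{M1, M3}: invariant factors x - 2, (x - 2)^2.

{M2}: invariant factors x + 3, (x + 3)(x + 5).

Matrices are similar if and only if their invariant-factor lists agree; the partition into similarity classes is {M1, M3}, {M2}.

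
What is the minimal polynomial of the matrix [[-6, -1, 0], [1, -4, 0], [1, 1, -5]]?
The characteristic polynomial factors as (x + 5)^3. The minimal polynomial is ∏(x - λ)^{k_λ} where k_λ is the size of the largest Jordan block at λ.

For λ = -5: rank(A + 5I) = 1, and the largest Jordan block has size 2 (the smallest k with rank((A + 5I)^k) = rank((A + 5I)^(k+1))).

So m_A(x) = (x + 5)^2.

m_A(x) = (x + 5)^2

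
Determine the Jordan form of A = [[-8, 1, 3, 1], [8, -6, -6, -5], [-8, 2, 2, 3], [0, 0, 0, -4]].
The characteristic polynomial is det(xI - A) = (x + 4)^4, so the eigenvalues are -4 (algebraic multiplicity 4).

For λ = -4: rank(A + 4I) = 2, rank((A + 4I)^2) = 0. The eigenspace has dimension 4 - 2 = 2, so there are 2 Jordan blocks; the rank sequence gives block sizes [2, 2].

Assembling the blocks gives the Jordan form J above.

J = [[-4, 1, 0, 0], [0, -4, 0, 0], [0, 0, -4, 1], [0, 0, 0, -4]]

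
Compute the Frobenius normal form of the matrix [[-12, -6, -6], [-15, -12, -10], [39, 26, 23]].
R = [[0, 0, -6], [1, 0, 4], [0, 1, -1]]

The invariant factors of A (the non-unit diagonal entries of the Smith normal form of xI - A over ℚ[x]) are (x + 3)(x^2 - 2x + 2), each dividing the next. The characteristic polynomial is their product, (x + 3)(x^2 - 2x + 2).

The rational canonical form is the block-diagonal matrix of companion matrices C(f_i):
R = [[0, 0, -6], [1, 0, 4], [0, 1, -1]].

Note the characteristic polynomial does not split into linear factors over ℚ, so A has no Jordan form over ℚ; the rational canonical form exists over any field.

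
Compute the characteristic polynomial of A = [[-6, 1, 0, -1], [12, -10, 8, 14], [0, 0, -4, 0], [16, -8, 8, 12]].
χ_A(x) = (x - 4)(x + 4)^3

xI - A = [[x + 6, -1, 0, 1], [-12, x + 10, -8, -14], [0, 0, x + 4, 0], [-16, 8, -8, x - 12]].

Expanding det(xI - A) along the first row:
det(xI - A) = + (x + 6)·det([[x + 10, -8, -14], [0, x + 4, 0], [8, -8, x - 12]]) - (-1)·det([[-12, -8, -14], [0, x + 4, 0], [-16, -8, x - 12]]) + (0)·det([[-12, x + 10, -14], [0, 0, 0], [-16, 8, x - 12]]) - (1)·det([[-12, x + 10, -8], [0, 0, x + 4], [-16, 8, -8]]).

Evaluating gives χ_A(x) = x^4 + 8x^3 - 128x - 256 = (x - 4)(x + 4)^3.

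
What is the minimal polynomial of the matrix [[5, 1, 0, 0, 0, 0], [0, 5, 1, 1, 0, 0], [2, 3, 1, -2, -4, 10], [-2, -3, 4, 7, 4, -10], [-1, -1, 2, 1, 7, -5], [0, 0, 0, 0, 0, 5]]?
m_A(x) = (x - 5)^3

The characteristic polynomial factors as (x - 5)^6. The minimal polynomial is ∏(x - λ)^{k_λ} where k_λ is the size of the largest Jordan block at λ.

For λ = 5: rank(A - 5I) = 3, and the largest Jordan block has size 3 (the smallest k with rank((A - 5I)^k) = rank((A - 5I)^(k+1))).

So m_A(x) = (x - 5)^3.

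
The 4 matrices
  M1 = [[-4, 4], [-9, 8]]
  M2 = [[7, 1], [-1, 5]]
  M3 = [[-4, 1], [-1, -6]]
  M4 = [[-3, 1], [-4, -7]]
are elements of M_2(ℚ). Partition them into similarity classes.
3 classes: {M1}, {M2}, {M3, M4}

Characteristic polynomials: χ_{M1} = (x - 2)^2, χ_{M2} = (x - 6)^2, χ_{M3} = (x + 5)^2, χ_{M4} = (x + 5)^2.

{M1}: invariant factors (x - 2)^2.

{M2}: invariant factors (x - 6)^2.

{M3, M4}: invariant factors (x + 5)^2.

Matrices are similar if and only if their invariant-factor lists agree; the partition into similarity classes is {M1}, {M2}, {M3, M4}.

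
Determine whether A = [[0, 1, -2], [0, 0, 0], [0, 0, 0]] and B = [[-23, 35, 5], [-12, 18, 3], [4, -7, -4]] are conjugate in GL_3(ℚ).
No.

trace(A) = 0 but trace(B) = -9. The trace is a similarity invariant, so A and B are not similar.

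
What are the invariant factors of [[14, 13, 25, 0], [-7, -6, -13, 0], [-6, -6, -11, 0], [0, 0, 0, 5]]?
The Jordan structure of A has elementary divisors (x + 5), (x - 1)^2, (x - 5). Arranging the block sizes at each eigenvalue in decreasing order and taking row products gives the invariant factors.

Invariant factors (smallest first, each dividing the next): (x - 5)(x - 1)^2(x + 5).

Check: the last factor (x - 5)(x - 1)^2(x + 5) is the minimal polynomial, and the product (x - 5)(x - 1)^2(x + 5) is the characteristic polynomial.

(x - 5)(x - 1)^2(x + 5)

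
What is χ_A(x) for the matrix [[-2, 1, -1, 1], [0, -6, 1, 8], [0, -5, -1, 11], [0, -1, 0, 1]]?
xI - A = [[x + 2, -1, 1, -1], [0, x + 6, -1, -8], [0, 5, x + 1, -11], [0, 1, 0, x - 1]].

Expanding det(xI - A) along the first row:
det(xI - A) = + (x + 2)·det([[x + 6, -1, -8], [5, x + 1, -11], [1, 0, x - 1]]) - (-1)·det([[0, -1, -8], [0, x + 1, -11], [0, 0, x - 1]]) + (1)·det([[0, x + 6, -8], [0, 5, -11], [0, 1, x - 1]]) - (-1)·det([[0, x + 6, -1], [0, 5, x + 1], [0, 1, 0]]).

Evaluating gives χ_A(x) = x^4 + 8x^3 + 24x^2 + 32x + 16 = (x + 2)^4.

χ_A(x) = (x + 2)^4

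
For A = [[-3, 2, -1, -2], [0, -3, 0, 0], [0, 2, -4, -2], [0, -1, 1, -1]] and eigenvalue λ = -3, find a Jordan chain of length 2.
v_1 = [[1, 1, 2, -1]]^T, v_2 = [[2, 0, 2, -1]]^T

We seek v_1 ∈ ker((A + 3I)^2) \ ker(A + 3I), then set v_{i+1} = (A + 3I) v_i.

One such chain is v_1 = [[1, 1, 2, -1]]^T, v_2 = [[2, 0, 2, -1]]^T. Check: (A + 3I) v_2 = [[0, 0, 0, 0]]^T = 0.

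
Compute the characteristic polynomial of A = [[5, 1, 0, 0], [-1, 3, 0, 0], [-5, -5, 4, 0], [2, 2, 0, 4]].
χ_A(x) = (x - 4)^4

xI - A = [[x - 5, -1, 0, 0], [1, x - 3, 0, 0], [5, 5, x - 4, 0], [-2, -2, 0, x - 4]].

Expanding det(xI - A) along the first row:
det(xI - A) = + (x - 5)·det([[x - 3, 0, 0], [5, x - 4, 0], [-2, 0, x - 4]]) - (-1)·det([[1, 0, 0], [5, x - 4, 0], [-2, 0, x - 4]]) + (0)·det([[1, x - 3, 0], [5, 5, 0], [-2, -2, x - 4]]) - (0)·det([[1, x - 3, 0], [5, 5, x - 4], [-2, -2, 0]]).

Evaluating gives χ_A(x) = x^4 - 16x^3 + 96x^2 - 256x + 256 = (x - 4)^4.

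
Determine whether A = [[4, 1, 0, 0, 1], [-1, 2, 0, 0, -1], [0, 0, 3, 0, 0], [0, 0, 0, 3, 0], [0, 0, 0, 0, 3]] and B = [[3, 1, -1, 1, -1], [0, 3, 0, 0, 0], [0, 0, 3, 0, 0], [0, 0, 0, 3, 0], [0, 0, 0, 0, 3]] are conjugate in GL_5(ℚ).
Two matrices over a field are similar if and only if they have the same invariant factors.

Both A and B have characteristic polynomial (x - 3)^5 and minimal polynomial (x - 3)^2. Computing further, both have invariant factors x - 3, x - 3, x - 3, (x - 3)^2. Hence A and B are similar.

Yes.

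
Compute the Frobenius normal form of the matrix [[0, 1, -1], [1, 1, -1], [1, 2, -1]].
The invariant factors of A (the non-unit diagonal entries of the Smith normal form of xI - A over ℚ[x]) are x^3 + x + 1, each dividing the next. The characteristic polynomial is their product, x^3 + x + 1.

The rational canonical form is the block-diagonal matrix of companion matrices C(f_i):
R = [[0, 0, -1], [1, 0, -1], [0, 1, 0]].

Note the characteristic polynomial does not split into linear factors over ℚ, so A has no Jordan form over ℚ; the rational canonical form exists over any field.

R = [[0, 0, -1], [1, 0, -1], [0, 1, 0]]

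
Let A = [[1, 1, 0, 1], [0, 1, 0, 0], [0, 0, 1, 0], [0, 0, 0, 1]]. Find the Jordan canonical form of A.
J = [[1, 1, 0, 0], [0, 1, 0, 0], [0, 0, 1, 0], [0, 0, 0, 1]]

The characteristic polynomial is det(xI - A) = (x - 1)^4, so the eigenvalues are 1 (algebraic multiplicity 4).

For λ = 1: rank(A - I) = 1, rank((A - I)^2) = 0. The eigenspace has dimension 4 - 1 = 3, so there are 3 Jordan blocks; the rank sequence gives block sizes [2, 1, 1].

Assembling the blocks gives the Jordan form J above.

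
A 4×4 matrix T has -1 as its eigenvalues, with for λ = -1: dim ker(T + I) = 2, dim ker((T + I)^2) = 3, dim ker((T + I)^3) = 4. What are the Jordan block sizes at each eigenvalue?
λ = -1: successive nullity increments [2, 1, 1] count blocks of size ≥ k; block sizes are [3, 1].

Jordan blocks: (-1, 3), (-1, 1)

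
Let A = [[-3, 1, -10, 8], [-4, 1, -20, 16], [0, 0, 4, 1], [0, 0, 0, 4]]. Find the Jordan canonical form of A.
The characteristic polynomial is det(xI - A) = (x - 4)^2(x + 1)^2, so the eigenvalues are -1 (algebraic multiplicity 2), 4 (algebraic multiplicity 2).

For λ = -1: rank(A + I) = 3, rank((A + I)^2) = 2. The eigenspace has dimension 4 - 3 = 1, so there is 1 Jordan block; the rank sequence gives block sizes [2].

For λ = 4: rank(A - 4I) = 3, rank((A - 4I)^2) = 2. The eigenspace has dimension 4 - 3 = 1, so there is 1 Jordan block; the rank sequence gives block sizes [2].

Assembling the blocks gives the Jordan form J above.

J = [[-1, 1, 0, 0], [0, -1, 0, 0], [0, 0, 4, 1], [0, 0, 0, 4]]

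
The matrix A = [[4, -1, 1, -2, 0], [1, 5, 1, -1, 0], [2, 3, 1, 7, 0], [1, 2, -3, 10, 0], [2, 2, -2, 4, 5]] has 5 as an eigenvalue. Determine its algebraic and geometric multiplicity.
algebraic multiplicity 5, geometric multiplicity 3

The characteristic polynomial is (x - 5)^5, so the factor x - 5 appears with exponent 5: the algebraic multiplicity is 5.

rank(A - 5I) = 2, so the eigenspace has dimension 5 - 2 = 3: the geometric multiplicity is 3.

Since 3 < 5, A is not diagonalizable.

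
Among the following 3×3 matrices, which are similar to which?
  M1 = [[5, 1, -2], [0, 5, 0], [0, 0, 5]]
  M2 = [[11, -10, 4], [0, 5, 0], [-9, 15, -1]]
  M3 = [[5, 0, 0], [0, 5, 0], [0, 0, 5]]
Characteristic polynomials: χ_{M1} = (x - 5)^3, χ_{M2} = (x - 5)^3, χ_{M3} = (x - 5)^3.

{M1, M2}: invariant factors x - 5, (x - 5)^2.

{M3}: invariant factors x - 5, x - 5, x - 5.

Matrices are similar if and only if their invariant-factor lists agree; the partition into similarity classes is {M1, M2}, {M3}.

2 classes: {M1, M2}, {M3}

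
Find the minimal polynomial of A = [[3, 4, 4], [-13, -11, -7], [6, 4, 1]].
m_A(x) = (x + 1)(x + 3)^2

The characteristic polynomial factors as (x + 1)(x + 3)^2. The minimal polynomial is ∏(x - λ)^{k_λ} where k_λ is the size of the largest Jordan block at λ.

For λ = -3: rank(A + 3I) = 2, and the largest Jordan block has size 2 (the smallest k with rank((A + 3I)^k) = rank((A + 3I)^(k+1))).
For λ = -1: rank(A + I) = 2, and the largest Jordan block has size 1 (the smallest k with rank((A + I)^k) = rank((A + I)^(k+1))).

So m_A(x) = (x + 1)(x + 3)^2.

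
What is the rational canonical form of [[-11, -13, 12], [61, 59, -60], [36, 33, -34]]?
The invariant factors of A (the non-unit diagonal entries of the Smith normal form of xI - A over ℚ[x]) are (x - 6)^2(x - 2), each dividing the next. The characteristic polynomial is their product, (x - 6)^2(x - 2).

The rational canonical form is the block-diagonal matrix of companion matrices C(f_i):
R = [[0, 0, 72], [1, 0, -60], [0, 1, 14]].

R = [[0, 0, 72], [1, 0, -60], [0, 1, 14]]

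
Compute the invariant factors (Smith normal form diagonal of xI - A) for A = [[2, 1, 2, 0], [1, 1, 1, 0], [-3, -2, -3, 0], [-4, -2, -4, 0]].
The Jordan structure of A has elementary divisors x^3, x. Arranging the block sizes at each eigenvalue in decreasing order and taking row products gives the invariant factors.

Invariant factors (smallest first, each dividing the next): x, x^3.

Check: the last factor x^3 is the minimal polynomial, and the product x^4 is the characteristic polynomial.

x, x^3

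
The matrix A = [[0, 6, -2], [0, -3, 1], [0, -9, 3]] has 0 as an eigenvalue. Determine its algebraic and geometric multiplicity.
algebraic multiplicity 3, geometric multiplicity 2

The characteristic polynomial is x^3, so the factor x appears with exponent 3: the algebraic multiplicity is 3.

rank(A) = 1, so the eigenspace has dimension 3 - 1 = 2: the geometric multiplicity is 2.

Since 2 < 3, A is not diagonalizable.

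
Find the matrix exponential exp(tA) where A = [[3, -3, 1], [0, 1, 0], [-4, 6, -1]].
e^{tA} = [[(2*t + 1)*e^{t}, -3*t*e^{t}, t*e^{t}], [0, e^{t}, 0], [-4*t*e^{t}, 6*t*e^{t}, (1 - 2*t)*e^{t}]]

A has Jordan form J = [[1, 1, 0], [0, 1, 0], [0, 0, 1]] with A = PJP^{-1}, so e^{tA} = P e^{tJ} P^{-1}.

For a Jordan block J_k(λ), e^{tJ_k(λ)} = e^{λt} · (I + tN + t^2 N^2/2! + ... + t^{k-1} N^{k-1}/(k-1)!) where N is the nilpotent superdiagonal part.

Assembling the blocks and conjugating back gives the entries of e^{tA} as shown above.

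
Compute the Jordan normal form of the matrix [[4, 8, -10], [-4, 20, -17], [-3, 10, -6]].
The characteristic polynomial is det(xI - A) = (x - 6)^3, so the eigenvalues are 6 (algebraic multiplicity 3).

For λ = 6: rank(A - 6I) = 2, rank((A - 6I)^2) = 1, rank((A - 6I)^3) = 0. The eigenspace has dimension 3 - 2 = 1, so there is 1 Jordan block; the rank sequence gives block sizes [3].

Assembling the blocks gives the Jordan form J above.

J = [[6, 1, 0], [0, 6, 1], [0, 0, 6]]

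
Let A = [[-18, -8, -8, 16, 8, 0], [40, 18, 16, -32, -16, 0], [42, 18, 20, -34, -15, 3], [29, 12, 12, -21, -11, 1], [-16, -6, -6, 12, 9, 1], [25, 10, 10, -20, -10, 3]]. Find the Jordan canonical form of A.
J = [[-2, 0, 0, 0, 0, 0], [0, 2, 0, 0, 0, 0], [0, 0, 2, 0, 0, 0], [0, 0, 0, 3, 1, 0], [0, 0, 0, 0, 3, 1], [0, 0, 0, 0, 0, 3]]

The characteristic polynomial is det(xI - A) = (x - 3)^3(x - 2)^2(x + 2), so the eigenvalues are -2 (algebraic multiplicity 1), 2 (algebraic multiplicity 2), 3 (algebraic multiplicity 3).

For λ = -2: algebraic multiplicity 1 gives one 1×1 block.

For λ = 2: rank(A - 2I) = 4. The eigenspace has dimension 6 - 4 = 2, so there are 2 Jordan blocks; the rank sequence gives block sizes [1, 1].

For λ = 3: rank(A - 3I) = 5, rank((A - 3I)^2) = 4, rank((A - 3I)^3) = 3. The eigenspace has dimension 6 - 5 = 1, so there is 1 Jordan block; the rank sequence gives block sizes [3].

Assembling the blocks gives the Jordan form J above.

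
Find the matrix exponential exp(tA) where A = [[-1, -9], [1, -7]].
e^{tA} = [[(3*t + 1)*e^{-4*t}, -9*t*e^{-4*t}], [t*e^{-4*t}, (1 - 3*t)*e^{-4*t}]]

A has Jordan form J = [[-4, 1], [0, -4]] with A = PJP^{-1}, so e^{tA} = P e^{tJ} P^{-1}.

For a Jordan block J_k(λ), e^{tJ_k(λ)} = e^{λt} · (I + tN + t^2 N^2/2! + ... + t^{k-1} N^{k-1}/(k-1)!) where N is the nilpotent superdiagonal part.

Assembling the blocks and conjugating back gives the entries of e^{tA} as shown above.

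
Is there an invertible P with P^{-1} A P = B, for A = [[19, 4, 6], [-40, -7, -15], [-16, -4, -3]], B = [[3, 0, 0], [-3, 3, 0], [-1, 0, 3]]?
Yes.

Two matrices over a field are similar if and only if they have the same invariant factors.

Both A and B have characteristic polynomial (x - 3)^3 and minimal polynomial (x - 3)^2. Computing further, both have invariant factors x - 3, (x - 3)^2. Hence A and B are similar.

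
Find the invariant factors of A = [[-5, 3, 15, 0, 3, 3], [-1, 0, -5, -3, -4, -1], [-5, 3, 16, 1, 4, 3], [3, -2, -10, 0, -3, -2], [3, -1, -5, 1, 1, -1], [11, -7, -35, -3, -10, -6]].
The Jordan structure of A has elementary divisors (x - 1)^2, (x - 1)^2, (x - 1), (x - 1). Arranging the block sizes at each eigenvalue in decreasing order and taking row products gives the invariant factors.

Invariant factors (smallest first, each dividing the next): x - 1, x - 1, (x - 1)^2, (x - 1)^2.

Check: the last factor (x - 1)^2 is the minimal polynomial, and the product (x - 1)^6 is the characteristic polynomial.

x - 1, x - 1, (x - 1)^2, (x - 1)^2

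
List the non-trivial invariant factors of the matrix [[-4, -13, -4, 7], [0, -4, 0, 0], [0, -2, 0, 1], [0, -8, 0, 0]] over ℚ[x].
The Jordan structure of A has elementary divisors (x + 4)^2, x^2. Arranging the block sizes at each eigenvalue in decreasing order and taking row products gives the invariant factors.

Invariant factors (smallest first, each dividing the next): x^2(x + 4)^2.

Check: the last factor x^2(x + 4)^2 is the minimal polynomial, and the product x^2(x + 4)^2 is the characteristic polynomial.

x^2(x + 4)^2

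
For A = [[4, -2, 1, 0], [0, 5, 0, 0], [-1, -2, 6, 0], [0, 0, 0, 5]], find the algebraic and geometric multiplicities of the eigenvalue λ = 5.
algebraic multiplicity 4, geometric multiplicity 3

The characteristic polynomial is (x - 5)^4, so the factor x - 5 appears with exponent 4: the algebraic multiplicity is 4.

rank(A - 5I) = 1, so the eigenspace has dimension 4 - 1 = 3: the geometric multiplicity is 3.

Since 3 < 4, A is not diagonalizable.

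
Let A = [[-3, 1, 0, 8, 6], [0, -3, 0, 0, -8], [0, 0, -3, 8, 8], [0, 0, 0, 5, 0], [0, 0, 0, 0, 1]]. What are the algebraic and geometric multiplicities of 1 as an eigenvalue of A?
The characteristic polynomial is (x - 5)(x - 1)(x + 3)^3, so the factor x - 1 appears with exponent 1: the algebraic multiplicity is 1.

rank(A - I) = 4, so the eigenspace has dimension 5 - 4 = 1: the geometric multiplicity is 1.

algebraic multiplicity 1, geometric multiplicity 1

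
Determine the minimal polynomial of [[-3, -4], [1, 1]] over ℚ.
The characteristic polynomial factors as (x + 1)^2. The minimal polynomial is ∏(x - λ)^{k_λ} where k_λ is the size of the largest Jordan block at λ.

For λ = -1: rank(A + I) = 1, and the largest Jordan block has size 2 (the smallest k with rank((A + I)^k) = rank((A + I)^(k+1))).

So m_A(x) = (x + 1)^2.

m_A(x) = (x + 1)^2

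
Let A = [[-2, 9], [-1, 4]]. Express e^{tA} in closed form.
e^{tA} = [[(1 - 3*t)*e^{t}, 9*t*e^{t}], [-t*e^{t}, (3*t + 1)*e^{t}]]

A has Jordan form J = [[1, 1], [0, 1]] with A = PJP^{-1}, so e^{tA} = P e^{tJ} P^{-1}.

For a Jordan block J_k(λ), e^{tJ_k(λ)} = e^{λt} · (I + tN + t^2 N^2/2! + ... + t^{k-1} N^{k-1}/(k-1)!) where N is the nilpotent superdiagonal part.

Assembling the blocks and conjugating back gives the entries of e^{tA} as shown above.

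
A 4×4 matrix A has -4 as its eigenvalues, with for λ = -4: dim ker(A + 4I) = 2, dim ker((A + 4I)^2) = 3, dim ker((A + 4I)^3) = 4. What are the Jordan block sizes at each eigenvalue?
λ = -4: successive nullity increments [2, 1, 1] count blocks of size ≥ k; block sizes are [3, 1].

Jordan blocks: (-4, 3), (-4, 1)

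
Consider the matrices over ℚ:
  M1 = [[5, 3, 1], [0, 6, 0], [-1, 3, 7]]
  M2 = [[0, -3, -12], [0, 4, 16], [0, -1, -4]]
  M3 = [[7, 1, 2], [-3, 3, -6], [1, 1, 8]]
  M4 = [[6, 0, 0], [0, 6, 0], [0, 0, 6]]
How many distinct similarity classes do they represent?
Characteristic polynomials: χ_{M1} = (x - 6)^3, χ_{M2} = x^3, χ_{M3} = (x - 6)^3, χ_{M4} = (x - 6)^3.

{M1, M3}: invariant factors x - 6, (x - 6)^2.

{M2}: invariant factors x, x^2.

{M4}: invariant factors x - 6, x - 6, x - 6.

Matrices are similar if and only if their invariant-factor lists agree; the partition into similarity classes is {M1, M3}, {M2}, {M4}.

3 classes: {M1, M3}, {M2}, {M4}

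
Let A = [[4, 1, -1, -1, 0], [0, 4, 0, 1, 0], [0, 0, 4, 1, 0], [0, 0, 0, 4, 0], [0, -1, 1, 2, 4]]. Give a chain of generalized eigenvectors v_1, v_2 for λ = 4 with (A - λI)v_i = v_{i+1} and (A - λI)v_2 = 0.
v_1 = [[0, 1, 0, 0, 0]]^T, v_2 = [[1, 0, 0, 0, -1]]^T

We seek v_1 ∈ ker((A - 4I)^2) \ ker(A - 4I), then set v_{i+1} = (A - 4I) v_i.

One such chain is v_1 = [[0, 1, 0, 0, 0]]^T, v_2 = [[1, 0, 0, 0, -1]]^T. Check: (A - 4I) v_2 = [[0, 0, 0, 0, 0]]^T = 0.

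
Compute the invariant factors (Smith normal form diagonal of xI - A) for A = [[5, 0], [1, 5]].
(x - 5)^2

The Jordan structure of A has elementary divisors (x - 5)^2. Arranging the block sizes at each eigenvalue in decreasing order and taking row products gives the invariant factors.

Invariant factors (smallest first, each dividing the next): (x - 5)^2.

Check: the last factor (x - 5)^2 is the minimal polynomial, and the product (x - 5)^2 is the characteristic polynomial.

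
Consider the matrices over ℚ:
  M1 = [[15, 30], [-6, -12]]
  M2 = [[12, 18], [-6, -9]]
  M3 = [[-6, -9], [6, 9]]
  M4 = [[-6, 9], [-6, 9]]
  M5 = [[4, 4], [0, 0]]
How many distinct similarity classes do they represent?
2 classes: {M1, M2, M3, M4}, {M5}

Characteristic polynomials: χ_{M1} = x(x - 3), χ_{M2} = x(x - 3), χ_{M3} = x(x - 3), χ_{M4} = x(x - 3), χ_{M5} = x(x - 4).

{M1, M2, M3, M4}: invariant factors x(x - 3).

{M5}: invariant factors x(x - 4).

Matrices are similar if and only if their invariant-factor lists agree; the partition into similarity classes is {M1, M2, M3, M4}, {M5}.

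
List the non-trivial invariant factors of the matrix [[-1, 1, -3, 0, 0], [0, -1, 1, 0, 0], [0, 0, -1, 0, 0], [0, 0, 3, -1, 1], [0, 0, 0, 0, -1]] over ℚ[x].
The Jordan structure of A has elementary divisors (x + 1)^3, (x + 1)^2. Arranging the block sizes at each eigenvalue in decreasing order and taking row products gives the invariant factors.

Invariant factors (smallest first, each dividing the next): (x + 1)^2, (x + 1)^3.

Check: the last factor (x + 1)^3 is the minimal polynomial, and the product (x + 1)^5 is the characteristic polynomial.

(x + 1)^2, (x + 1)^3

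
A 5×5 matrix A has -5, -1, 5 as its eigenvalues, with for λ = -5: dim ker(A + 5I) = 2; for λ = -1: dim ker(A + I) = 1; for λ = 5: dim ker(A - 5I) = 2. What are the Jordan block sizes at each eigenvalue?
Jordan blocks: (-5, 1), (-5, 1), (-1, 1), (5, 1), (5, 1)

λ = -5: successive nullity increments [2] count blocks of size ≥ k; block sizes are [1, 1].
λ = -1: successive nullity increments [1] count blocks of size ≥ k; block sizes are [1].
λ = 5: successive nullity increments [2] count blocks of size ≥ k; block sizes are [1, 1].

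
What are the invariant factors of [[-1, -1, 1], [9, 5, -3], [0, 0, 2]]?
x - 2, (x - 2)^2

The Jordan structure of A has elementary divisors (x - 2)^2, (x - 2). Arranging the block sizes at each eigenvalue in decreasing order and taking row products gives the invariant factors.

Invariant factors (smallest first, each dividing the next): x - 2, (x - 2)^2.

Check: the last factor (x - 2)^2 is the minimal polynomial, and the product (x - 2)^3 is the characteristic polynomial.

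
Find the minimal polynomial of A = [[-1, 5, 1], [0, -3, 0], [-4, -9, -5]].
The characteristic polynomial factors as (x + 3)^3. The minimal polynomial is ∏(x - λ)^{k_λ} where k_λ is the size of the largest Jordan block at λ.

For λ = -3: rank(A + 3I) = 2, and the largest Jordan block has size 3 (the smallest k with rank((A + 3I)^k) = rank((A + 3I)^(k+1))).

So m_A(x) = (x + 3)^3.

m_A(x) = (x + 3)^3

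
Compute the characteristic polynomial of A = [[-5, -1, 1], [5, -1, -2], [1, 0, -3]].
xI - A = [[x + 5, 1, -1], [-5, x + 1, 2], [-1, 0, x + 3]].

Expanding det(xI - A) along the first row:
det(xI - A) = + (x + 5)·det([[x + 1, 2], [0, x + 3]]) - (1)·det([[-5, 2], [-1, x + 3]]) + (-1)·det([[-5, x + 1], [-1, 0]]).

Evaluating gives χ_A(x) = x^3 + 9x^2 + 27x + 27 = (x + 3)^3.

χ_A(x) = (x + 3)^3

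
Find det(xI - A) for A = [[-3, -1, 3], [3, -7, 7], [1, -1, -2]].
χ_A(x) = (x + 4)^3

xI - A = [[x + 3, 1, -3], [-3, x + 7, -7], [-1, 1, x + 2]].

Expanding det(xI - A) along the first row:
det(xI - A) = + (x + 3)·det([[x + 7, -7], [1, x + 2]]) - (1)·det([[-3, -7], [-1, x + 2]]) + (-3)·det([[-3, x + 7], [-1, 1]]).

Evaluating gives χ_A(x) = x^3 + 12x^2 + 48x + 64 = (x + 4)^3.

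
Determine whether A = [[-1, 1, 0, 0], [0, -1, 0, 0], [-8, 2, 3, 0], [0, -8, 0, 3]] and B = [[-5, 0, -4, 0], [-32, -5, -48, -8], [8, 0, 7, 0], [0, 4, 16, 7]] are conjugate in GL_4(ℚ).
No.

Both have characteristic polynomial (x - 3)^2(x + 1)^2, but the minimal polynomial of A is (x - 3)(x + 1)^2 while the minimal polynomial of B is (x - 3)(x + 1). The minimal polynomial is a similarity invariant, so A and B are not similar.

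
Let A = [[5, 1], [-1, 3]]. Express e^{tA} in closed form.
e^{tA} = [[(t + 1)*e^{4*t}, t*e^{4*t}], [-t*e^{4*t}, (1 - t)*e^{4*t}]]

A has Jordan form J = [[4, 1], [0, 4]] with A = PJP^{-1}, so e^{tA} = P e^{tJ} P^{-1}.

For a Jordan block J_k(λ), e^{tJ_k(λ)} = e^{λt} · (I + tN + t^2 N^2/2! + ... + t^{k-1} N^{k-1}/(k-1)!) where N is the nilpotent superdiagonal part.

Assembling the blocks and conjugating back gives the entries of e^{tA} as shown above.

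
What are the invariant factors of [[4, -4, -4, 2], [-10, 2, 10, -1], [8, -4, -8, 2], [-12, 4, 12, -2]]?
x, x^2(x + 4)

The Jordan structure of A has elementary divisors (x + 4), x^2, x. Arranging the block sizes at each eigenvalue in decreasing order and taking row products gives the invariant factors.

Invariant factors (smallest first, each dividing the next): x, x^2(x + 4).

Check: the last factor x^2(x + 4) is the minimal polynomial, and the product x^3(x + 4) is the characteristic polynomial.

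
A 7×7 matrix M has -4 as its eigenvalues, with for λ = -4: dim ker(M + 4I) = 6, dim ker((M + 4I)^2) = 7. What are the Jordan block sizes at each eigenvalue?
Jordan blocks: (-4, 2), (-4, 1), (-4, 1), (-4, 1), (-4, 1), (-4, 1)

λ = -4: successive nullity increments [6, 1] count blocks of size ≥ k; block sizes are [2, 1, 1, 1, 1, 1].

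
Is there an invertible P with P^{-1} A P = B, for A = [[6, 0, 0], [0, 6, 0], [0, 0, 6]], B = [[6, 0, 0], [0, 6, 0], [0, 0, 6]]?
Two matrices over a field are similar if and only if they have the same invariant factors.

Both A and B have characteristic polynomial (x - 6)^3 and minimal polynomial x - 6. Computing further, both have invariant factors x - 6, x - 6, x - 6. Hence A and B are similar.

Yes.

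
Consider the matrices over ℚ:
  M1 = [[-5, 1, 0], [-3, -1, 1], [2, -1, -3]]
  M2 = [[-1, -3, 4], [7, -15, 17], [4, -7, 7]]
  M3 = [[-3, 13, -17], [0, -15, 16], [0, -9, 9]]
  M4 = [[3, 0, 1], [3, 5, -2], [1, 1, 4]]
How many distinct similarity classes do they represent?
2 classes: {M1, M2, M3}, {M4}

Characteristic polynomials: χ_{M1} = (x + 3)^3, χ_{M2} = (x + 3)^3, χ_{M3} = (x + 3)^3, χ_{M4} = (x - 4)^3.

{M1, M2, M3}: invariant factors (x + 3)^3.

{M4}: invariant factors (x - 4)^3.

Matrices are similar if and only if their invariant-factor lists agree; the partition into similarity classes is {M1, M2, M3}, {M4}.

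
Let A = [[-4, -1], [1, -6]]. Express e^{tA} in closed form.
A has Jordan form J = [[-5, 1], [0, -5]] with A = PJP^{-1}, so e^{tA} = P e^{tJ} P^{-1}.

For a Jordan block J_k(λ), e^{tJ_k(λ)} = e^{λt} · (I + tN + t^2 N^2/2! + ... + t^{k-1} N^{k-1}/(k-1)!) where N is the nilpotent superdiagonal part.

Assembling the blocks and conjugating back gives the entries of e^{tA} as shown above.

e^{tA} = [[(t + 1)*e^{-5*t}, -t*e^{-5*t}], [t*e^{-5*t}, (1 - t)*e^{-5*t}]]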